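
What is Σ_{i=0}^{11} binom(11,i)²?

By Vandermonde's identity, Σ C(11,i)² = C(22,11) = 705432.

705432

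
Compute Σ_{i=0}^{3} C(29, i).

1 + 29 + 406 + 3654 = 4090.

4090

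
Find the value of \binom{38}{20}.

33578000610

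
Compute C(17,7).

C(17,7) = (17·16·15·14·13·12·11) / 7! = 98017920 / 5040 = 19448.

19448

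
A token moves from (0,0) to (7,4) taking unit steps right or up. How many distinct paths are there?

330

Each path is a sequence of 11 steps with 7 rights: C(11,7) = 330.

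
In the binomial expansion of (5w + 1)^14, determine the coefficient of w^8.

1173046875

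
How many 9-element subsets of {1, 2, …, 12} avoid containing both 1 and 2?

100

All 9-subsets: C(12,9) = 220. Those containing both fixed elements: C(10,7) = 120.
220 − 120 = 100.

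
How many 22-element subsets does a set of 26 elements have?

14950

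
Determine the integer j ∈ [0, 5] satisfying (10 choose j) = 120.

C(10,j) increases on 0 ≤ j ≤ 5. C(10,2) = 45 and C(10,3) = 120, so j = 3.

3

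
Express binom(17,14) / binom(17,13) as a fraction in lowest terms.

C(n,k+1)/C(n,k) = (n−k)/(k+1) = (17−13)/(13+1) = 4/14 = 2/7.

2/7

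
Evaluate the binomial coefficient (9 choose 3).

84

C(9,3) = (9·8·7) / 3! = 504 / 6 = 84.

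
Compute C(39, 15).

25140840660

C(39,15) = (39·38·37·36·35·34·33·32·31·30·29·28·27·26·25) / 15! = 32876032921054202880000 / 1307674368000 = 25140840660.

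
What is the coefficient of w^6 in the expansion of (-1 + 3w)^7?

-5103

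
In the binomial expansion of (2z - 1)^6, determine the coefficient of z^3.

-160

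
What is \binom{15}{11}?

1365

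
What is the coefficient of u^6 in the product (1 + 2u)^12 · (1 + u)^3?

160688

Coefficient of u^6 = Σ_{j} C(12,j)·2^j·C(3,6-j)·1^(6-j) for j from 3 to 6.
= 1760 + 23760 + 76032 + 59136 = 160688.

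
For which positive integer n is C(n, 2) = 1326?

52

n(n−1)/2 = 1326 ⇒ n(n−1) = 2652. Since 52·51 = 2652, n = 52.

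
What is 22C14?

319770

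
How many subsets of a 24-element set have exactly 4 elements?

Choose the 4 positions: C(24,4) = 10626.

10626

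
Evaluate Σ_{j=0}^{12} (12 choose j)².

2704156

By Vandermonde's identity, Σ C(12,j)² = C(24,12) = 2704156.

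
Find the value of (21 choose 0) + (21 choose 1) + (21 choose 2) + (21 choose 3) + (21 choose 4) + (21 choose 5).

27896

1 + 21 + 210 + 1330 + 5985 + 20349 = 27896.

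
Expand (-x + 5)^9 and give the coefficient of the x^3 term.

The general term is C(9,j)·(-x)^j·(5)^(9-j); the x^3 term has j = 3.
C(9,3) = 84.
Coefficient = C(9,3) · (-1)^3 · 5^6 = 84 · (-1) · 15625 = -1312500.

-1312500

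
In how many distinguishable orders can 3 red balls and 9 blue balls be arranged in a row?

220

Choose positions for the red balls: C(12,3) = 220.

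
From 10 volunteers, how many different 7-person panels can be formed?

120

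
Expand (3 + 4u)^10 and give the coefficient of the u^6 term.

The general term is C(10,j)·(3)^j·(4u)^(10-j); the u^6 term has j = 4.
C(10,4) = 210.
Coefficient = C(10,4) · 3^4 · 4^6 = 210 · 81 · 4096 = 69672960.

69672960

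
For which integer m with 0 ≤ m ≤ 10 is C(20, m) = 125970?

8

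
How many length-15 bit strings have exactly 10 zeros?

Choose the 10 positions: C(15,10) = 3003.

3003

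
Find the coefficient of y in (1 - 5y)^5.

-25

The general term is C(5,j)·(1)^j·(-5y)^(5-j); the y^1 term has j = 4.
C(5,4) = 5.
Coefficient = C(5,4) · (-5)^1 = 5 · (-5) = -25.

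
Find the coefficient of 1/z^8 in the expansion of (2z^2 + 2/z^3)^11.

946176

General term: C(11,j)·(2z^2)^j·(2/z^3)^(11-j), with z-exponent 2j − 3(11−j) = 5j − 33.
Set 5j − 33 = -8: j = 5.
C(11,5) = 462; 2^5 = 32; 2^6 = 64.
Coefficient = 462 · 32 · 64 = 946176.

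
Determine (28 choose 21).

C(28,21) = C(28,7) by symmetry.
C(28,7) = (28·27·26·25·24·23·22) / 7! = 5967561600 / 5040 = 1184040.

1184040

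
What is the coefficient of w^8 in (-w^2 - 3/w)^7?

-189

General term: C(7,j)·(-w^2)^j·(-3/w)^(7-j), with w-exponent 2j − 1(7−j) = 3j − 7.
Set 3j − 7 = 8: j = 5.
C(7,5) = 21; (-1)^5 = -1; (-3)^2 = 9.
Coefficient = 21 · (-1) · 9 = -189.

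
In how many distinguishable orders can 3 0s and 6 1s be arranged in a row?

84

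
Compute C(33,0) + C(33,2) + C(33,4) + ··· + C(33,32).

4294967296

Even-r terms of row 33 sum to 2^32 = 4294967296.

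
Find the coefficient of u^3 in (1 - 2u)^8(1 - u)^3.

Coefficient of u^3 = Σ_{j} C(8,j)·(-2)^j·C(3,3-j)·(-1)^(3-j) for j from 0 to 3.
= (-1) + (-48) + (-336) + (-448) = -833.

-833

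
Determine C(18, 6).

C(18,6) = (18·17·16·15·14·13) / 6! = 13366080 / 720 = 18564.

18564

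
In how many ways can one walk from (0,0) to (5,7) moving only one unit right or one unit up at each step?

Each path is a sequence of 12 steps with 5 rights: C(12,5) = 792.

792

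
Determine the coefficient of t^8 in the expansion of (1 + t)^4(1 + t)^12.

Coefficient of t^8 = Σ_{j} C(4,j)·C(12,8-j) for j from 0 to 4.
= 495 + 3168 + 5544 + 3168 + 495 = 12870.

12870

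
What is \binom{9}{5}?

C(9,5) = C(9,4) by symmetry.
C(9,4) = (9·8·7·6) / 4! = 3024 / 24 = 126.

126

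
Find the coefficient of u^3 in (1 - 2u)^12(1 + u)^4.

Coefficient of u^3 = Σ_{j} C(12,j)·(-2)^j·C(4,3-j)·1^(3-j) for j from 0 to 3.
= 4 + (-144) + 1056 + (-1760) = -844.

-844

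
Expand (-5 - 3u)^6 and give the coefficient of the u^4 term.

30375

The general term is C(6,j)·(-5)^j·(-3u)^(6-j); the u^4 term has j = 2.
C(6,2) = 15.
Coefficient = C(6,2) · (-5)^2 · (-3)^4 = 15 · 25 · 81 = 30375.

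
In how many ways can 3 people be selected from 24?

2024

This is C(24,3) = 2024.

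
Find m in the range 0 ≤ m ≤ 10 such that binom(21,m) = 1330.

C(21,m) increases on 0 ≤ m ≤ 10. C(21,2) = 210 and C(21,3) = 1330, so m = 3.

3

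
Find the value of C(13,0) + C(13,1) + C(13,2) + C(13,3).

1 + 13 + 78 + 286 = 378.

378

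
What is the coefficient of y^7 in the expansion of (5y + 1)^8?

625000

The general term is C(8,j)·(5y)^j·(1)^(8-j); the y^7 term has j = 7.
C(8,7) = 8.
Coefficient = C(8,7) · 5^7 = 8 · 78125 = 625000.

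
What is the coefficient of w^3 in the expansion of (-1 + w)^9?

84

The general term is C(9,j)·(-1)^j·(w)^(9-j); the w^3 term has j = 6.
C(9,6) = 84.
Coefficient = C(9,6) = 84.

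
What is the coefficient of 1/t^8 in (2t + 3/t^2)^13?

General term: C(13,j)·(2t)^j·(3/t^2)^(13-j), with t-exponent 1j − 2(13−j) = 3j − 26.
Set 3j − 26 = -8: j = 6.
C(13,6) = 1716; 2^6 = 64; 3^7 = 2187.
Coefficient = 1716 · 64 · 2187 = 240185088.

240185088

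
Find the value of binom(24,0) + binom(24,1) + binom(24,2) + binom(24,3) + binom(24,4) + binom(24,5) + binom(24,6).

1 + 24 + 276 + 2024 + 10626 + 42504 + 134596 = 190051.

190051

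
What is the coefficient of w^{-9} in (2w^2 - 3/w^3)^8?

General term: C(8,j)·(2w^2)^j·(-3/w^3)^(8-j), with w-exponent 2j − 3(8−j) = 5j − 24.
Set 5j − 24 = -9: j = 3.
C(8,3) = 56; 2^3 = 8; (-3)^5 = -243.
Coefficient = 56 · 8 · (-243) = -108864.

-108864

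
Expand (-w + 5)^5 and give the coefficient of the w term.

-3125

The general term is C(5,j)·(-w)^j·(5)^(5-j); the w^1 term has j = 1.
C(5,1) = 5.
Coefficient = C(5,1) · (-1)^1 · 5^4 = 5 · (-1) · 625 = -3125.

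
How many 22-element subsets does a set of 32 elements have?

64512240

C(32,22) = C(32,10) by symmetry.
C(32,10) = (32·31·30·29·28·27·26·25·24·23) / 10! = 234102016512000 / 3628800 = 64512240.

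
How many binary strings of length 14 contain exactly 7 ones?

Choose the 7 positions: C(14,7) = 3432.

3432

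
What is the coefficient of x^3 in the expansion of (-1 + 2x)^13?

2288

The general term is C(13,j)·(-1)^j·(2x)^(13-j); the x^3 term has j = 10.
C(13,10) = 286.
Coefficient = C(13,10) · 2^3 = 286 · 8 = 2288.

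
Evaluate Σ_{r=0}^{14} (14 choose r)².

Σ C(14,r)² is the coefficient of x^14 in (1+x)^14(1+x)^14 = (1+x)^28, i.e. C(28,14) = 40116600.

40116600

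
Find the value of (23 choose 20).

C(23,20) = C(23,3) by symmetry.
C(23,3) = (23·22·21) / 3! = 10626 / 6 = 1771.

1771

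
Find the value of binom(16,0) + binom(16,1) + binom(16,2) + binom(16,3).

697

1 + 16 + 120 + 560 = 697.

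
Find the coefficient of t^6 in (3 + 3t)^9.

1653372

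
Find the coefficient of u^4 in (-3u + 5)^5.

The general term is C(5,j)·(-3u)^j·(5)^(5-j); the u^4 term has j = 4.
C(5,4) = 5.
Coefficient = C(5,4) · (-3)^4 · 5^1 = 5 · 81 · 5 = 2025.

2025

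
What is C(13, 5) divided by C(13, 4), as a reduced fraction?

C(n,k+1)/C(n,k) = (n−k)/(k+1) = (13−4)/(4+1) = 9/5.

9/5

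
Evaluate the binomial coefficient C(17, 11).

12376

C(17,11) = C(17,6) by symmetry.
C(17,6) = (17·16·15·14·13·12) / 6! = 8910720 / 720 = 12376.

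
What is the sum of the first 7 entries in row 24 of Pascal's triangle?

1 + 24 + 276 + 2024 + 10626 + 42504 + 134596 = 190051.

190051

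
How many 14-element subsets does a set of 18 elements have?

C(18,14) = C(18,4) by symmetry.
C(18,4) = (18·17·16·15) / 4! = 73440 / 24 = 3060.

3060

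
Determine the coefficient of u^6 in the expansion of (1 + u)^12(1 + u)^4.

8008

Coefficient of u^6 = Σ_{j} C(12,j)·C(4,6-j) for j from 2 to 6.
= 66 + 880 + 2970 + 3168 + 924 = 8008.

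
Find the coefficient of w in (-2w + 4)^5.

The general term is C(5,j)·(-2w)^j·(4)^(5-j); the w^1 term has j = 1.
C(5,1) = 5.
Coefficient = C(5,1) · (-2)^1 · 4^4 = 5 · (-2) · 256 = -2560.

-2560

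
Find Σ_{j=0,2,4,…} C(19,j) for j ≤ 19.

262144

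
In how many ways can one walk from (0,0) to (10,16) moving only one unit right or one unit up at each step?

5311735

Each path is a sequence of 26 steps with 10 rights: C(26,10) = 5311735.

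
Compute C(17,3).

680

C(17,3) = (17·16·15) / 3! = 4080 / 6 = 680.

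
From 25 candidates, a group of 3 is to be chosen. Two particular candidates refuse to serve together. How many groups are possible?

All 3-subsets: C(25,3) = 2300. Those containing both fixed elements: C(23,1) = 23.
2300 − 23 = 2277.

2277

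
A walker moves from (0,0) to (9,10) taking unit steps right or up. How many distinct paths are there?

92378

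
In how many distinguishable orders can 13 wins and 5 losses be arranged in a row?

8568

Choose positions for the wins: C(18,13) = 8568.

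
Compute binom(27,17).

8436285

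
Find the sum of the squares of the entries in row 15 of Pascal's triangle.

Σ C(15,j)² is the coefficient of x^15 in (1+x)^15(1+x)^15 = (1+x)^30, i.e. C(30,15) = 155117520.

155117520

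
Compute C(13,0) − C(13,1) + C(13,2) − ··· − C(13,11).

The partial alternating sum Σ_{k=0}^{11} (−1)^k C(13,k) = (−1)^11 C(12,11) = -12.

-12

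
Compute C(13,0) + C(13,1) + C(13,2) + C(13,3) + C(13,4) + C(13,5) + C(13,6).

4096

1 + 13 + 78 + 286 + 715 + 1287 + 1716 = 4096.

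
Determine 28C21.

C(28,21) = C(28,7) by symmetry.
C(28,7) = (28·27·26·25·24·23·22) / 7! = 5967561600 / 5040 = 1184040.

1184040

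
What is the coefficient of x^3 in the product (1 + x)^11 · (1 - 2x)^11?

55

Coefficient of x^3 = Σ_{j} C(11,j)·1^j·C(11,3-j)·(-2)^(3-j) for j from 0 to 3.
= (-1320) + 2420 + (-1210) + 165 = 55.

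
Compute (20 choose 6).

C(20,6) = (20·19·18·17·16·15) / 6! = 27907200 / 720 = 38760.

38760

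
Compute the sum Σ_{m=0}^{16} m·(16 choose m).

Differentiating (1+x)^16 and setting x=1: Σ m·C(16,m) = 16·2^15 = 524288.

524288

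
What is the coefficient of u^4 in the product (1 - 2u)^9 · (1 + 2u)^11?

Coefficient of u^4 = Σ_{j} C(9,j)·(-2)^j·C(11,4-j)·2^(4-j) for j from 0 to 4.
= 5280 + (-23760) + 31680 + (-14784) + 2016 = 432.

432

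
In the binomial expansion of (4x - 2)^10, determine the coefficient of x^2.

The general term is C(10,j)·(4x)^j·(-2)^(10-j); the x^2 term has j = 2.
C(10,2) = 45.
Coefficient = C(10,2) · 4^2 · (-2)^8 = 45 · 16 · 256 = 184320.

184320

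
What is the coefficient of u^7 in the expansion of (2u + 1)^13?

219648

The general term is C(13,j)·(2u)^j·(1)^(13-j); the u^7 term has j = 7.
C(13,7) = 1716.
Coefficient = C(13,7) · 2^7 = 1716 · 128 = 219648.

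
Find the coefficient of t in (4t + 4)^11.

46137344

The general term is C(11,j)·(4t)^j·(4)^(11-j); the t^1 term has j = 1.
C(11,1) = 11.
Coefficient = C(11,1) · 4^1 · 4^10 = 11 · 4 · 1048576 = 46137344.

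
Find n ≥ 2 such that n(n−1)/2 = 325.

26

n(n−1)/2 = 325 ⇒ n(n−1) = 650. Since 26·25 = 650, n = 26.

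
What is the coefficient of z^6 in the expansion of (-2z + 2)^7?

896

The general term is C(7,j)·(-2z)^j·(2)^(7-j); the z^6 term has j = 6.
C(7,6) = 7.
Coefficient = C(7,6) · (-2)^6 · 2^1 = 7 · 64 · 2 = 896.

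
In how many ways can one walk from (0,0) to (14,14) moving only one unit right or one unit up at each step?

40116600

Each path is a sequence of 28 steps with 14 rights: C(28,14) = 40116600.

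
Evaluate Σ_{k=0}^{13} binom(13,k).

Setting x = 1 in (1+x)^13 gives Σ C(13,k) = 2^13 = 8192.

8192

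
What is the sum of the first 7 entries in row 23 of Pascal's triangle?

1 + 23 + 253 + 1771 + 8855 + 33649 + 100947 = 145499.

145499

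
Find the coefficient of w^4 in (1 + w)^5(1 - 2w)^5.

Coefficient of w^4 = Σ_{j} C(5,j)·1^j·C(5,4-j)·(-2)^(4-j) for j from 0 to 4.
= 80 + (-400) + 400 + (-100) + 5 = -15.

-15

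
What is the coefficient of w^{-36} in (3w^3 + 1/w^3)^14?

42

General term: C(14,j)·(3w^3)^j·(1/w^3)^(14-j), with w-exponent 3j − 3(14−j) = 6j − 42.
Set 6j − 42 = -36: j = 1.
C(14,1) = 14; 3^1 = 3; 1^13 = 1.
Coefficient = 14 · 3 · 1 = 42.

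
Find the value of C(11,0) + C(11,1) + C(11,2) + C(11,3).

232

1 + 11 + 55 + 165 = 232.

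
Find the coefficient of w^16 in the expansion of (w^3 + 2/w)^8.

112

General term: C(8,j)·(w^3)^j·(2/w)^(8-j), with w-exponent 3j − 1(8−j) = 4j − 8.
Set 4j − 8 = 16: j = 6.
C(8,6) = 28; 1^6 = 1; 2^2 = 4.
Coefficient = 28 · 1 · 4 = 112.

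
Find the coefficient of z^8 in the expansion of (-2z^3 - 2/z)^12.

3244032

General term: C(12,j)·(-2z^3)^j·(-2/z)^(12-j), with z-exponent 3j − 1(12−j) = 4j − 12.
Set 4j − 12 = 8: j = 5.
C(12,5) = 792; (-2)^5 = -32; (-2)^7 = -128.
Coefficient = 792 · (-32) · (-128) = 3244032.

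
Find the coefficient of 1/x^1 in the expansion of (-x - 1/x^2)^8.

General term: C(8,j)·(-x)^j·(-1/x^2)^(8-j), with x-exponent 1j − 2(8−j) = 3j − 16.
Set 3j − 16 = -1: j = 5.
C(8,5) = 56; (-1)^5 = -1; (-1)^3 = -1.
Coefficient = 56 · (-1) · (-1) = 56.

56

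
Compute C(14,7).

3432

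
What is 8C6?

C(8,6) = C(8,2) by symmetry.
C(8,2) = (8·7) / 2! = 56 / 2 = 28.

28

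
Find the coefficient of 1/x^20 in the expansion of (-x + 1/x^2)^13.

General term: C(13,j)·(-x)^j·(1/x^2)^(13-j), with x-exponent 1j − 2(13−j) = 3j − 26.
Set 3j − 26 = -20: j = 2.
C(13,2) = 78; (-1)^2 = 1; 1^11 = 1.
Coefficient = 78 · 1 · 1 = 78.

78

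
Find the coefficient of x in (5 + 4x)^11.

The general term is C(11,j)·(5)^j·(4x)^(11-j); the x^1 term has j = 10.
C(11,10) = 11.
Coefficient = C(11,10) · 5^10 · 4^1 = 11 · 9765625 · 4 = 429687500.

429687500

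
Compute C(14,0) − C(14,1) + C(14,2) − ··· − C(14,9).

-715

The partial alternating sum Σ_{k=0}^{9} (−1)^k C(14,k) = (−1)^9 C(13,9) = -715.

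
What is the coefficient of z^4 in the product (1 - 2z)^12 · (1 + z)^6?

855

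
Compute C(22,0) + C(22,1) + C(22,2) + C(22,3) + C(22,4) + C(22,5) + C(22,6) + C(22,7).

1 + 22 + 231 + 1540 + 7315 + 26334 + 74613 + 170544 = 280600.

280600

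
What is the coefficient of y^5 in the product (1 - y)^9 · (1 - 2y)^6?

-14790

Coefficient of y^5 = Σ_{j} C(9,j)·(-1)^j·C(6,5-j)·(-2)^(5-j) for j from 0 to 5.
= (-192) + (-2160) + (-5760) + (-5040) + (-1512) + (-126) = -14790.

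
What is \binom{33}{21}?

354817320

C(33,21) = C(33,12) by symmetry.
C(33,12) = (33·32·31·30·29·28·27·26·25·24·23·22) / 12! = 169958063987712000 / 479001600 = 354817320.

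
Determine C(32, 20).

225792840

C(32,20) = C(32,12) by symmetry.
C(32,12) = (32·31·30·29·28·27·26·25·24·23·22·21) / 12! = 108155131628544000 / 479001600 = 225792840.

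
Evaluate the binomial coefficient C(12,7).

792

C(12,7) = C(12,5) by symmetry.
C(12,5) = (12·11·10·9·8) / 5! = 95040 / 120 = 792.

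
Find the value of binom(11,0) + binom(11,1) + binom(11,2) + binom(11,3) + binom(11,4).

1 + 11 + 55 + 165 + 330 = 562.

562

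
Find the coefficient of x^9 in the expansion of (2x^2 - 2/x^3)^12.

General term: C(12,j)·(2x^2)^j·(-2/x^3)^(12-j), with x-exponent 2j − 3(12−j) = 5j − 36.
Set 5j − 36 = 9: j = 9.
C(12,9) = 220; 2^9 = 512; (-2)^3 = -8.
Coefficient = 220 · 512 · (-8) = -901120.

-901120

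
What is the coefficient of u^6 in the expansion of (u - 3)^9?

-2268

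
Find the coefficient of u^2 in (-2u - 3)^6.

4860

The general term is C(6,j)·(-2u)^j·(-3)^(6-j); the u^2 term has j = 2.
C(6,2) = 15.
Coefficient = C(6,2) · (-2)^2 · (-3)^4 = 15 · 4 · 81 = 4860.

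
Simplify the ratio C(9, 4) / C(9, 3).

3/2

C(n,k+1)/C(n,k) = (n−k)/(k+1) = (9−3)/(3+1) = 6/4 = 3/2.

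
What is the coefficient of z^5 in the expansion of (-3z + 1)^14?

-486486

The general term is C(14,j)·(-3z)^j·(1)^(14-j); the z^5 term has j = 5.
C(14,5) = 2002.
Coefficient = C(14,5) · (-3)^5 = 2002 · (-243) = -486486.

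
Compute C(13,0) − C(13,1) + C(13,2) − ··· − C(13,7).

The partial alternating sum Σ_{k=0}^{7} (−1)^k C(13,k) = (−1)^7 C(12,7) = -792.

-792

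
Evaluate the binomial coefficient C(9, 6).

84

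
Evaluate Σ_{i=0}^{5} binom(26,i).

83682

1 + 26 + 325 + 2600 + 14950 + 65780 = 83682.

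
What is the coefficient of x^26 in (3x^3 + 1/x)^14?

General term: C(14,j)·(3x^3)^j·(1/x)^(14-j), with x-exponent 3j − 1(14−j) = 4j − 14.
Set 4j − 14 = 26: j = 10.
C(14,10) = 1001; 3^10 = 59049; 1^4 = 1.
Coefficient = 1001 · 59049 · 1 = 59108049.

59108049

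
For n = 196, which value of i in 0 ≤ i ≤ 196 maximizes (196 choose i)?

C(196,i) is maximized at i = 196/2 = 98.

98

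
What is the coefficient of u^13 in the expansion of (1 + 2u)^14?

114688

The general term is C(14,j)·(1)^j·(2u)^(14-j); the u^13 term has j = 1.
C(14,1) = 14.
Coefficient = C(14,1) · 2^13 = 14 · 8192 = 114688.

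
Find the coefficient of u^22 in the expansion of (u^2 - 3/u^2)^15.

General term: C(15,j)·(u^2)^j·(-3/u^2)^(15-j), with u-exponent 2j − 2(15−j) = 4j − 30.
Set 4j − 30 = 22: j = 13.
C(15,13) = 105; 1^13 = 1; (-3)^2 = 9.
Coefficient = 105 · 1 · 9 = 945.

945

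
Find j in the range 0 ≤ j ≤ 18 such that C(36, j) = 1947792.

C(36,j) increases on 0 ≤ j ≤ 18. C(36,5) = 376992 and C(36,6) = 1947792, so j = 6.

6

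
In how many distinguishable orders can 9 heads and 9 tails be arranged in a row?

48620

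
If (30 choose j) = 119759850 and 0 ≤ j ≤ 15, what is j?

13

C(30,j) increases on 0 ≤ j ≤ 15. C(30,12) = 86493225 and C(30,13) = 119759850, so j = 13.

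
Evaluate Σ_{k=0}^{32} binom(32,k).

4294967296

The entries of row 32 sum to 2^32 = 4294967296.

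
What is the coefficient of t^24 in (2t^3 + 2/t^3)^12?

270336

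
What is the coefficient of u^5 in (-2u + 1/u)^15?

General term: C(15,j)·(-2u)^j·(1/u)^(15-j), with u-exponent 1j − 1(15−j) = 2j − 15.
Set 2j − 15 = 5: j = 10.
C(15,10) = 3003; (-2)^10 = 1024; 1^5 = 1.
Coefficient = 3003 · 1024 · 1 = 3075072.

3075072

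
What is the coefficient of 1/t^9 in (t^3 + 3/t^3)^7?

5103

General term: C(7,j)·(t^3)^j·(3/t^3)^(7-j), with t-exponent 3j − 3(7−j) = 6j − 21.
Set 6j − 21 = -9: j = 2.
C(7,2) = 21; 1^2 = 1; 3^5 = 243.
Coefficient = 21 · 1 · 243 = 5103.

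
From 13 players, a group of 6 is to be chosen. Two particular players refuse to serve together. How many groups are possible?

1386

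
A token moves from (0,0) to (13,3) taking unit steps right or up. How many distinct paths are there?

Each path is a sequence of 16 steps with 13 rights: C(16,13) = 560.

560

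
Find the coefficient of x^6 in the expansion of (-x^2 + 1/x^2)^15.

General term: C(15,j)·(-x^2)^j·(1/x^2)^(15-j), with x-exponent 2j − 2(15−j) = 4j − 30.
Set 4j − 30 = 6: j = 9.
C(15,9) = 5005; (-1)^9 = -1; 1^6 = 1.
Coefficient = 5005 · (-1) · 1 = -5005.

-5005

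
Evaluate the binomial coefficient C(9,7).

C(9,7) = C(9,2) by symmetry.
C(9,2) = (9·8) / 2! = 72 / 2 = 36.

36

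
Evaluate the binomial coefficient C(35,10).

183579396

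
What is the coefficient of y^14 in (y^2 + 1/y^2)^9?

9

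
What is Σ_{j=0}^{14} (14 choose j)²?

By Vandermonde's identity, Σ C(14,j)² = C(28,14) = 40116600.

40116600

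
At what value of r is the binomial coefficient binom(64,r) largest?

C(64,r) is maximized at r = 64/2 = 32.

32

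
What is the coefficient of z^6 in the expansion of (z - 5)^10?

The general term is C(10,j)·(z)^j·(-5)^(10-j); the z^6 term has j = 6.
C(10,6) = 210.
Coefficient = C(10,6) · (-5)^4 = 210 · 625 = 131250.

131250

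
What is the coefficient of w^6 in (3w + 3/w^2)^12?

General term: C(12,j)·(3w)^j·(3/w^2)^(12-j), with w-exponent 1j − 2(12−j) = 3j − 24.
Set 3j − 24 = 6: j = 10.
C(12,10) = 66; 3^10 = 59049; 3^2 = 9.
Coefficient = 66 · 59049 · 9 = 35075106.

35075106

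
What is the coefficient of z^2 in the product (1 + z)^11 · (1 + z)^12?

253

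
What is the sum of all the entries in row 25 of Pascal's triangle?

33554432

Setting x = 1 in (1+x)^25 gives Σ C(25,r) = 2^25 = 33554432.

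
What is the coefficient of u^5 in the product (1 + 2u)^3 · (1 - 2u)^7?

0

Coefficient of u^5 = Σ_{j} C(3,j)·2^j·C(7,5-j)·(-2)^(5-j) for j from 0 to 3.
= (-672) + 3360 + (-3360) + 672 = 0.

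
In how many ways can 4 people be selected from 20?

4845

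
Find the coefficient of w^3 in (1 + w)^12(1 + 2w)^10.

Coefficient of w^3 = Σ_{j} C(12,j)·1^j·C(10,3-j)·2^(3-j) for j from 0 to 3.
= 960 + 2160 + 1320 + 220 = 4660.

4660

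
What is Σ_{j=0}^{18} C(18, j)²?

By Vandermonde's identity, Σ C(18,j)² = C(36,18) = 9075135300.

9075135300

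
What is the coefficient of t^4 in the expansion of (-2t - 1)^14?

16016

The general term is C(14,j)·(-2t)^j·(-1)^(14-j); the t^4 term has j = 4.
C(14,4) = 1001.
Coefficient = C(14,4) · (-2)^4 = 1001 · 16 = 16016.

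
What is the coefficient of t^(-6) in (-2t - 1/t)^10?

General term: C(10,j)·(-2t)^j·(-1/t)^(10-j), with t-exponent 1j − 1(10−j) = 2j − 10.
Set 2j − 10 = -6: j = 2.
C(10,2) = 45; (-2)^2 = 4; (-1)^8 = 1.
Coefficient = 45 · 4 · 1 = 180.

180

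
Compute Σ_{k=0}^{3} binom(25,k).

2626

1 + 25 + 300 + 2300 = 2626.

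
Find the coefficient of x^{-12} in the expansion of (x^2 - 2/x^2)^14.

General term: C(14,j)·(x^2)^j·(-2/x^2)^(14-j), with x-exponent 2j − 2(14−j) = 4j − 28.
Set 4j − 28 = -12: j = 4.
C(14,4) = 1001; 1^4 = 1; (-2)^10 = 1024.
Coefficient = 1001 · 1 · 1024 = 1025024.

1025024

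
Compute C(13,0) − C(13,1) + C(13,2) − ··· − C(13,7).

-792

The partial alternating sum Σ_{k=0}^{7} (−1)^k C(13,k) = (−1)^7 C(12,7) = -792.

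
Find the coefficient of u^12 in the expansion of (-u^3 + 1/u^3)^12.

General term: C(12,j)·(-u^3)^j·(1/u^3)^(12-j), with u-exponent 3j − 3(12−j) = 6j − 36.
Set 6j − 36 = 12: j = 8.
C(12,8) = 495; (-1)^8 = 1; 1^4 = 1.
Coefficient = 495 · 1 · 1 = 495.

495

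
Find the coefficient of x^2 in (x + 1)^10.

The general term is C(10,j)·(x)^j·(1)^(10-j); the x^2 term has j = 2.
C(10,2) = 45.
Coefficient = C(10,2) = 45.

45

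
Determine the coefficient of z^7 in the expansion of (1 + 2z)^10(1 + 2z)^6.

1464320

(1 + 2z)^10(1 + 2z)^6 = (1 + 2z)^16, so the coefficient of z^7 is C(16,7)·2^7 = 11440·128 = 1464320.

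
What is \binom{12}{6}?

924

C(12,6) = (12·11·10·9·8·7) / 6! = 665280 / 720 = 924.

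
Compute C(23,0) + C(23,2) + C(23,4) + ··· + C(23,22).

Half of (1+1)^23 + (1−1)^23 gives the even-index sum: 2^22 = 4194304.

4194304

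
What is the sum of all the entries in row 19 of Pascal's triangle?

524288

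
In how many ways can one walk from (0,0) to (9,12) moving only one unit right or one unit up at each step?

293930

Each path is a sequence of 21 steps with 9 rights: C(21,9) = 293930.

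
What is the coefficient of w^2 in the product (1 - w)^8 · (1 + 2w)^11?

Coefficient of w^2 = Σ_{j} C(8,j)·(-1)^j·C(11,2-j)·2^(2-j) for j from 0 to 2.
= 220 + (-176) + 28 = 72.

72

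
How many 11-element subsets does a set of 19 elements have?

75582

C(19,11) = C(19,8) by symmetry.
C(19,8) = (19·18·17·16·15·14·13·12) / 8! = 3047466240 / 40320 = 75582.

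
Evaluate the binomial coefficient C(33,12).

354817320

C(33,12) = (33·32·31·30·29·28·27·26·25·24·23·22) / 12! = 169958063987712000 / 479001600 = 354817320.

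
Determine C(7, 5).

21

C(7,5) = C(7,2) by symmetry.
C(7,2) = (7·6) / 2! = 42 / 2 = 21.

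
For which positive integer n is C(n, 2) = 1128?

48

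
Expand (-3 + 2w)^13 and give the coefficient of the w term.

The general term is C(13,j)·(-3)^j·(2w)^(13-j); the w^1 term has j = 12.
C(13,12) = 13.
Coefficient = C(13,12) · (-3)^12 · 2^1 = 13 · 531441 · 2 = 13817466.

13817466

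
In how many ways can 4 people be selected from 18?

This is C(18,4) = 3060.

3060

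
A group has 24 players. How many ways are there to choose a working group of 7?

346104

This is C(24,7) = 346104.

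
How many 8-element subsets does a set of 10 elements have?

C(10,8) = C(10,2) by symmetry.
C(10,2) = (10·9) / 2! = 90 / 2 = 45.

45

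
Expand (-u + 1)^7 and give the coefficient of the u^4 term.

35

The general term is C(7,j)·(-u)^j·(1)^(7-j); the u^4 term has j = 4.
C(7,4) = 35.
Coefficient = C(7,4) = 35.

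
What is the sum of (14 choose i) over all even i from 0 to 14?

8192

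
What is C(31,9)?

20160075

C(31,9) = (31·30·29·28·27·26·25·24·23) / 9! = 7315688016000 / 362880 = 20160075.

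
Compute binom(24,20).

10626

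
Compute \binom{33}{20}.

573166440

C(33,20) = C(33,13) by symmetry.
C(33,13) = (33·32·31·30·29·28·27·26·25·24·23·22·21) / 13! = 3569119343741952000 / 6227020800 = 573166440.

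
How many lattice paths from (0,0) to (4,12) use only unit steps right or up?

1820

Each path is a sequence of 16 steps with 4 rights: C(16,4) = 1820.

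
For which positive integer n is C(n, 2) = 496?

32

n(n−1)/2 = 496 ⇒ n(n−1) = 992. Since 32·31 = 992, n = 32.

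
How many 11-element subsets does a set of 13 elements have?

78

C(13,11) = C(13,2) by symmetry.
C(13,2) = (13·12) / 2! = 156 / 2 = 78.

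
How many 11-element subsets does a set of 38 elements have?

1203322288

C(38,11) = (38·37·36·35·34·33·32·31·30·29·28) / 11! = 48032775105638400 / 39916800 = 1203322288.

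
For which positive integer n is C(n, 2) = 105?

15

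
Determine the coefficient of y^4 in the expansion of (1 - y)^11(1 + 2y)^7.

120

Coefficient of y^4 = Σ_{j} C(11,j)·(-1)^j·C(7,4-j)·2^(4-j) for j from 0 to 4.
= 560 + (-3080) + 4620 + (-2310) + 330 = 120.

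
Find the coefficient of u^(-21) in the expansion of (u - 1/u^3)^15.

General term: C(15,j)·(u)^j·(-1/u^3)^(15-j), with u-exponent 1j − 3(15−j) = 4j − 45.
Set 4j − 45 = -21: j = 6.
C(15,6) = 5005; 1^6 = 1; (-1)^9 = -1.
Coefficient = 5005 · 1 · (-1) = -5005.

-5005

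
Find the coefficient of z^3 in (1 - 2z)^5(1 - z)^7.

-605

Coefficient of z^3 = Σ_{j} C(5,j)·(-2)^j·C(7,3-j)·(-1)^(3-j) for j from 0 to 3.
= (-35) + (-210) + (-280) + (-80) = -605.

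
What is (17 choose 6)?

12376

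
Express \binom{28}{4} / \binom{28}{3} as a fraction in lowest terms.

25/4

C(n,k+1)/C(n,k) = (n−k)/(k+1) = (28−3)/(3+1) = 25/4.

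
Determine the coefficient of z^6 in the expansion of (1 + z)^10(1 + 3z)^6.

167880

Coefficient of z^6 = Σ_{j} C(10,j)·1^j·C(6,6-j)·3^(6-j) for j from 0 to 6.
= 729 + 14580 + 54675 + 64800 + 28350 + 4536 + 210 = 167880.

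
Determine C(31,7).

2629575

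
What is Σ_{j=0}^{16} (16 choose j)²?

601080390

By Vandermonde's identity, Σ C(16,j)² = C(32,16) = 601080390.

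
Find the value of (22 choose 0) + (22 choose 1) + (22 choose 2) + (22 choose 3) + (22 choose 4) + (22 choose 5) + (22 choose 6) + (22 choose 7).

1 + 22 + 231 + 1540 + 7315 + 26334 + 74613 + 170544 = 280600.

280600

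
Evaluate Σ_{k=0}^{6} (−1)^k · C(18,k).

The partial alternating sum Σ_{k=0}^{6} (−1)^k C(18,k) = (−1)^6 C(17,6) = 12376.

12376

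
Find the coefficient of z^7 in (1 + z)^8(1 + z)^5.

Coefficient of z^7 = Σ_{j} C(8,j)·C(5,7-j) for j from 2 to 7.
= 28 + 280 + 700 + 560 + 140 + 8 = 1716.

1716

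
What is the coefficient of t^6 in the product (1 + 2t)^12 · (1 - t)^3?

Coefficient of t^6 = Σ_{j} C(12,j)·2^j·C(3,6-j)·(-1)^(6-j) for j from 3 to 6.
= (-1760) + 23760 + (-76032) + 59136 = 5104.

5104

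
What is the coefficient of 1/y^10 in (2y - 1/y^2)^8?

General term: C(8,j)·(2y)^j·(-1/y^2)^(8-j), with y-exponent 1j − 2(8−j) = 3j − 16.
Set 3j − 16 = -10: j = 2.
C(8,2) = 28; 2^2 = 4; (-1)^6 = 1.
Coefficient = 28 · 4 · 1 = 112.

112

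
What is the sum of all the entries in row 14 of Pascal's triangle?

The entries of row 14 sum to 2^14 = 16384.

16384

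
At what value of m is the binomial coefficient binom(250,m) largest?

C(250,m) is maximized at m = 250/2 = 125.

125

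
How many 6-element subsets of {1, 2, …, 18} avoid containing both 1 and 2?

16744

All 6-subsets: C(18,6) = 18564. Those containing both fixed elements: C(16,4) = 1820.
18564 − 1820 = 16744.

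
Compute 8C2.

28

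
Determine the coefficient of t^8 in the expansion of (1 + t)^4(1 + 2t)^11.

Coefficient of t^8 = Σ_{j} C(4,j)·1^j·C(11,8-j)·2^(8-j) for j from 0 to 4.
= 42240 + 168960 + 177408 + 59136 + 5280 = 453024.

453024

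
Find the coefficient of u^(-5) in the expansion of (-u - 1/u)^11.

-165

General term: C(11,j)·(-u)^j·(-1/u)^(11-j), with u-exponent 1j − 1(11−j) = 2j − 11.
Set 2j − 11 = -5: j = 3.
C(11,3) = 165; (-1)^3 = -1; (-1)^8 = 1.
Coefficient = 165 · (-1) · 1 = -165.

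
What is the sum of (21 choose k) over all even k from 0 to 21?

Half of (1+1)^21 + (1−1)^21 gives the even-index sum: 2^20 = 1048576.

1048576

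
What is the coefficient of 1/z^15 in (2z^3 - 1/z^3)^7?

General term: C(7,j)·(2z^3)^j·(-1/z^3)^(7-j), with z-exponent 3j − 3(7−j) = 6j − 21.
Set 6j − 21 = -15: j = 1.
C(7,1) = 7; 2^1 = 2; (-1)^6 = 1.
Coefficient = 7 · 2 · 1 = 14.

14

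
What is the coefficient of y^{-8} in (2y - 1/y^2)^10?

3360

General term: C(10,j)·(2y)^j·(-1/y^2)^(10-j), with y-exponent 1j − 2(10−j) = 3j − 20.
Set 3j − 20 = -8: j = 4.
C(10,4) = 210; 2^4 = 16; (-1)^6 = 1.
Coefficient = 210 · 16 · 1 = 3360.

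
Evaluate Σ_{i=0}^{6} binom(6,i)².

924

By Vandermonde's identity, Σ C(6,i)² = C(12,6) = 924.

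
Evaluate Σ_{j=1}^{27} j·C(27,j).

Differentiating (1+x)^27 and setting x=1: Σ j·C(27,j) = 27·2^26 = 1811939328.

1811939328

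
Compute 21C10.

C(21,10) = (21·20·19·18·17·16·15·14·13·12) / 10! = 1279935820800 / 3628800 = 352716.

352716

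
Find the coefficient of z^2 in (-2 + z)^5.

The general term is C(5,j)·(-2)^j·(z)^(5-j); the z^2 term has j = 3.
C(5,3) = 10.
Coefficient = C(5,3) · (-2)^3 = 10 · (-8) = -80.

-80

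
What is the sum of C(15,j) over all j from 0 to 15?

32768

The entries of row 15 sum to 2^15 = 32768.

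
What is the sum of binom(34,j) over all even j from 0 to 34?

8589934592

Half of (1+1)^34 + (1−1)^34 gives the even-index sum: 2^33 = 8589934592.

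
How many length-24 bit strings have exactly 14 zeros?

1961256

Choose the 14 positions: C(24,14) = 1961256.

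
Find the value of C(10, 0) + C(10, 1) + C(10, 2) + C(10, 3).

1 + 10 + 45 + 120 = 176.

176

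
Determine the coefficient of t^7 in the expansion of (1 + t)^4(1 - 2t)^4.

32

Coefficient of t^7 = Σ_{j} C(4,j)·1^j·C(4,7-j)·(-2)^(7-j) for j from 3 to 4.
= 64 + (-32) = 32.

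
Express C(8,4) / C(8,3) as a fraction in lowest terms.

C(n,k+1)/C(n,k) = (n−k)/(k+1) = (8−3)/(3+1) = 5/4.

5/4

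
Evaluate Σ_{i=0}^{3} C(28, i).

3683

1 + 28 + 378 + 3276 = 3683.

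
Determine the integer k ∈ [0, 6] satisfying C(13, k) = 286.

3

C(13,k) increases on 0 ≤ k ≤ 6. C(13,2) = 78 and C(13,3) = 286, so k = 3.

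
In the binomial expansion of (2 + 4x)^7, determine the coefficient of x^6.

57344

The general term is C(7,j)·(2)^j·(4x)^(7-j); the x^6 term has j = 1.
C(7,1) = 7.
Coefficient = C(7,1) · 2^1 · 4^6 = 7 · 2 · 4096 = 57344.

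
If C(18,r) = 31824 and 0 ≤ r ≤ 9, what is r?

C(18,r) increases on 0 ≤ r ≤ 9. C(18,6) = 18564 and C(18,7) = 31824, so r = 7.

7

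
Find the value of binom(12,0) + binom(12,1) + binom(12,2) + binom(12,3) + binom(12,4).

1 + 12 + 66 + 220 + 495 = 794.

794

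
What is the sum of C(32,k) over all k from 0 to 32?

4294967296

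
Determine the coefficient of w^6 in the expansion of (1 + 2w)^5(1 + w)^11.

Coefficient of w^6 = Σ_{j} C(5,j)·2^j·C(11,6-j)·1^(6-j) for j from 0 to 5.
= 462 + 4620 + 13200 + 13200 + 4400 + 352 = 36234.

36234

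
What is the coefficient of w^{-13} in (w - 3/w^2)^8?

-17496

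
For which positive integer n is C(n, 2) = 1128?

48

n(n−1)/2 = 1128 ⇒ n(n−1) = 2256. Since 48·47 = 2256, n = 48.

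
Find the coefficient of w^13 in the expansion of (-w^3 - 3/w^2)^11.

General term: C(11,j)·(-w^3)^j·(-3/w^2)^(11-j), with w-exponent 3j − 2(11−j) = 5j − 22.
Set 5j − 22 = 13: j = 7.
C(11,7) = 330; (-1)^7 = -1; (-3)^4 = 81.
Coefficient = 330 · (-1) · 81 = -26730.

-26730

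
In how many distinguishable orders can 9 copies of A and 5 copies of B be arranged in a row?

Choose positions for the A's: C(14,9) = 2002.

2002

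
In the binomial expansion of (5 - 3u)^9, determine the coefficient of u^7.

-1968300

The general term is C(9,j)·(5)^j·(-3u)^(9-j); the u^7 term has j = 2.
C(9,2) = 36.
Coefficient = C(9,2) · 5^2 · (-3)^7 = 36 · 25 · (-2187) = -1968300.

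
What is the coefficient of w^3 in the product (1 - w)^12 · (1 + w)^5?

0

Coefficient of w^3 = Σ_{j} C(12,j)·(-1)^j·C(5,3-j)·1^(3-j) for j from 0 to 3.
= 10 + (-120) + 330 + (-220) = 0.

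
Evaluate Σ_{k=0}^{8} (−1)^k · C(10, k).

The partial alternating sum Σ_{k=0}^{8} (−1)^k C(10,k) = (−1)^8 C(9,8) = 9.

9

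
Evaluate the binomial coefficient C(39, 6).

3262623

C(39,6) = (39·38·37·36·35·34) / 6! = 2349088560 / 720 = 3262623.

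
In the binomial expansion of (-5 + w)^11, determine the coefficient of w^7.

The general term is C(11,j)·(-5)^j·(w)^(11-j); the w^7 term has j = 4.
C(11,4) = 330.
Coefficient = C(11,4) · (-5)^4 = 330 · 625 = 206250.

206250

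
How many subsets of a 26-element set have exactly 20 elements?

Choose the 20 positions: C(26,20) = 230230.

230230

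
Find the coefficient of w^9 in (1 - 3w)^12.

The general term is C(12,j)·(1)^j·(-3w)^(12-j); the w^9 term has j = 3.
C(12,3) = 220.
Coefficient = C(12,3) · (-3)^9 = 220 · (-19683) = -4330260.

-4330260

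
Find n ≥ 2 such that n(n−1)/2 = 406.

29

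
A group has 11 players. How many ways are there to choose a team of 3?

This is C(11,3) = 165.

165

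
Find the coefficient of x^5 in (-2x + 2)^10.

The general term is C(10,j)·(-2x)^j·(2)^(10-j); the x^5 term has j = 5.
C(10,5) = 252.
Coefficient = C(10,5) · (-2)^5 · 2^5 = 252 · (-32) · 32 = -258048.

-258048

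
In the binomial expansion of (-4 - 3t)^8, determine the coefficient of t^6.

326592

The general term is C(8,j)·(-4)^j·(-3t)^(8-j); the t^6 term has j = 2.
C(8,2) = 28.
Coefficient = C(8,2) · (-4)^2 · (-3)^6 = 28 · 16 · 729 = 326592.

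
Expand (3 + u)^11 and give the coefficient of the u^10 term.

The general term is C(11,j)·(3)^j·(u)^(11-j); the u^10 term has j = 1.
C(11,1) = 11.
Coefficient = C(11,1) · 3^1 = 11 · 3 = 33.

33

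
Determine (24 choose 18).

C(24,18) = C(24,6) by symmetry.
C(24,6) = (24·23·22·21·20·19) / 6! = 96909120 / 720 = 134596.

134596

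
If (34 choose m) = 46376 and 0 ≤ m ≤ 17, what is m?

C(34,m) increases on 0 ≤ m ≤ 17. C(34,3) = 5984 and C(34,4) = 46376, so m = 4.

4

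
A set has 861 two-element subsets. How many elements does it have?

42

n(n−1)/2 = 861 ⇒ n(n−1) = 1722. Since 42·41 = 1722, n = 42.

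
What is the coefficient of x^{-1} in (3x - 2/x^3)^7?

20412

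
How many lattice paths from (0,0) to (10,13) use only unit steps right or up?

1144066

Each path is a sequence of 23 steps with 10 rights: C(23,10) = 1144066.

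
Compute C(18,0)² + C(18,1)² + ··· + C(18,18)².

9075135300

Σ C(18,j)² is the coefficient of x^18 in (1+x)^18(1+x)^18 = (1+x)^36, i.e. C(36,18) = 9075135300.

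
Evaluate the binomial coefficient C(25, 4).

C(25,4) = (25·24·23·22) / 4! = 303600 / 24 = 12650.

12650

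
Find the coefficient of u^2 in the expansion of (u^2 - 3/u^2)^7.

-945

General term: C(7,j)·(u^2)^j·(-3/u^2)^(7-j), with u-exponent 2j − 2(7−j) = 4j − 14.
Set 4j − 14 = 2: j = 4.
C(7,4) = 35; 1^4 = 1; (-3)^3 = -27.
Coefficient = 35 · 1 · (-27) = -945.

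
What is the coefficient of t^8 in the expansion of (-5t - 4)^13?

-514800000000

The general term is C(13,j)·(-5t)^j·(-4)^(13-j); the t^8 term has j = 8.
C(13,8) = 1287.
Coefficient = C(13,8) · (-5)^8 · (-4)^5 = 1287 · 390625 · (-1024) = -514800000000.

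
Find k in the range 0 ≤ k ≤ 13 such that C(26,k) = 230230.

6

C(26,k) increases on 0 ≤ k ≤ 13. C(26,5) = 65780 and C(26,6) = 230230, so k = 6.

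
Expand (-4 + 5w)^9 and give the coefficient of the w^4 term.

-80640000

The general term is C(9,j)·(-4)^j·(5w)^(9-j); the w^4 term has j = 5.
C(9,5) = 126.
Coefficient = C(9,5) · (-4)^5 · 5^4 = 126 · (-1024) · 625 = -80640000.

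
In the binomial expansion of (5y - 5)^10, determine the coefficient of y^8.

The general term is C(10,j)·(5y)^j·(-5)^(10-j); the y^8 term has j = 8.
C(10,8) = 45.
Coefficient = C(10,8) · 5^8 · (-5)^2 = 45 · 390625 · 25 = 439453125.

439453125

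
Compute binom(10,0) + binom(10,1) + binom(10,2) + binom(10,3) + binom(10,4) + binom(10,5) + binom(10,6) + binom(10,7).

1 + 10 + 45 + 120 + 210 + 252 + 210 + 120 = 968.

968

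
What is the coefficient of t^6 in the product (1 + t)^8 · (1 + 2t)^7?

Coefficient of t^6 = Σ_{j} C(8,j)·1^j·C(7,6-j)·2^(6-j) for j from 0 to 6.
= 448 + 5376 + 15680 + 15680 + 5880 + 784 + 28 = 43876.

43876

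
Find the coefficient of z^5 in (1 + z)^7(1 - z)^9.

-42

Coefficient of z^5 = Σ_{j} C(7,j)·1^j·C(9,5-j)·(-1)^(5-j) for j from 0 to 5.
= (-126) + 882 + (-1764) + 1260 + (-315) + 21 = -42.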